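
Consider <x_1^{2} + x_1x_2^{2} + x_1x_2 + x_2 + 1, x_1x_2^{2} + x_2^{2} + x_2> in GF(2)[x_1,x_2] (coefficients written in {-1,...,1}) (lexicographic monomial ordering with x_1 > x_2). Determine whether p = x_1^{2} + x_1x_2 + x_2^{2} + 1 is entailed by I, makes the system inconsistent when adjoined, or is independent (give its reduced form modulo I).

First compute the reduced Gröbner basis of I by Buchberger's algorithm.
f_1 = x_1^{2} + x_1x_2^{2} + x_1x_2 + x_2 + 1, LT = x_1^{2}.
f_2 = x_1x_2^{2} + x_2^{2} + x_2, LT = x_1x_2^{2}.

S(f_1,f_2): lcm = x_1^{2}x_2^{2}. S = x_1x_2^{4} + x_1x_2^{3} + x_1x_2^{2} + x_1x_2 + x_2^{3} + x_2^{2}.
  leading term x_1x_2^{4}: subtract (x_2^{2})·f_2 from x_1x_2^{4} + x_1x_2^{3} + x_1x_2^{2} + x_1x_2 + x_2^{3} + x_2^{2} → x_1x_2^{3} + x_1x_2^{2} + x_1x_2 + x_2^{4} + x_2^{2}
  leading term x_1x_2^{3}: subtract (x_2)·f_2 from x_1x_2^{3} + x_1x_2^{2} + x_1x_2 + x_2^{4} + x_2^{2} → x_1x_2^{2} + x_1x_2 + x_2^{4} + x_2^{3}
  leading term x_1x_2^{2}: subtract (1)·f_2 from x_1x_2^{2} + x_1x_2 + x_2^{4} + x_2^{3} → x_1x_2 + x_2^{4} + x_2^{3} + x_2^{2} + x_2
  leading term x_1x_2: no divisor's leading term divides it; move x_1x_2 to the remainder.
  leading term x_2^{4}: no divisor's leading term divides it; move x_2^{4} to the remainder.
  leading term x_2^{3}: no divisor's leading term divides it; move x_2^{3} to the remainder.
  leading term x_2^{2}: no divisor's leading term divides it; move x_2^{2} to the remainder.
  leading term x_2: no divisor's leading term divides it; move x_2 to the remainder.
  remainder x_1x_2 + x_2^{4} + x_2^{3} + x_2^{2} + x_2 ≠ 0; add h_3 = x_1x_2 + x_2^{4} + x_2^{3} + x_2^{2} + x_2 to the basis.

S(f_2,h_3): lcm = x_1x_2^{2}. S = x_2^{5} + x_2^{4} + x_2^{3} + x_2.
  leading term x_2^{5}: no divisor's leading term divides it; move x_2^{5} to the remainder.
  leading term x_2^{4}: no divisor's leading term divides it; move x_2^{4} to the remainder.
  leading term x_2^{3}: no divisor's leading term divides it; move x_2^{3} to the remainder.
  leading term x_2: no divisor's leading term divides it; move x_2 to the remainder.
  remainder x_2^{5} + x_2^{4} + x_2^{3} + x_2 ≠ 0; add h_4 = x_2^{5} + x_2^{4} + x_2^{3} + x_2 to the basis.

The other S-polynomials (S(f_1,h_3), S(f_1,h_4), S(f_2,h_4), S(h_3,h_4)) all reduce to 0 modulo the current basis, so we have a Gröbner basis.
Inter-reduce: drop elements whose leading term is divisible by another's, tail-reduce, and make monic.
Reduced Gröbner basis: {x_1^{2} + x_2^{4} + x_2^{3} + x_2 + 1, x_1x_2 + x_2^{4} + x_2^{3} + x_2^{2} + x_2, x_2^{5} + x_2^{4} + x_2^{3} + x_2}.
Label its elements g_1 = x_1^{2} + x_2^{4} + x_2^{3} + x_2 + 1, g_2 = x_1x_2 + x_2^{4} + x_2^{3} + x_2^{2} + x_2, g_3 = x_2^{5} + x_2^{4} + x_2^{3} + x_2.

Reduce p = x_1^{2} + x_1x_2 + x_2^{2} + 1 modulo G:
  leading term x_1^{2}: subtract (1)·g_1 from x_1^{2} + x_1x_2 + x_2^{2} + 1 → x_1x_2 + x_2^{4} + x_2^{3} + x_2^{2} + x_2
  leading term x_1x_2: subtract (1)·g_2 from x_1x_2 + x_2^{4} + x_2^{3} + x_2^{2} + x_2 → 0
  normal form = 0.
Since the normal form is 0, p ∈ I.

x_1^{2} + x_1x_2 + x_2^{2} + 1 lies in I (it reduces to 0).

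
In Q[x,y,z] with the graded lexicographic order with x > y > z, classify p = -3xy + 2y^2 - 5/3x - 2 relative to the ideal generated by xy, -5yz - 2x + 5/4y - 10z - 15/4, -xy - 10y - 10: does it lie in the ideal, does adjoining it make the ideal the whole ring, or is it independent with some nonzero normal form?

-3xy + 2y^2 - 5/3x - 2 lies in I (it reduces to 0).

First compute the reduced Gröbner basis of I by Buchberger's algorithm.
f_1 = xy, LT = xy.
f_2 = -5yz - 2x + 5/4y - 10z - 15/4, LT = yz.
f_3 = -xy - 10y - 10, LT = xy.

S(f_1,f_2): lcm = xyz. S = -2/5x^2 + 1/4xy - 2xz - 3/4x.
  reduce S modulo (f_1, f_2, f_3):
  remainder -2/5x^2 - 2xz - 3/4x ≠ 0; add h_4 = -2/5x^2 - 2xz - 3/4x to the basis.

S(f_1,f_3): lcm = xy. S = -10y - 10.
  reduce S modulo (f_1, f_2, f_3, h_4):
  remainder -10y - 10 ≠ 0; add h_5 = -10y - 10 to the basis.

S(f_2,f_3): lcm = xyz. S = 2/5x^2 - 1/4xy + 2xz - 10yz + 3/4x - 10z.
  reduce S modulo (f_1, f_2, f_3, h_4, h_5):
  remainder 4x + 10z + 10 ≠ 0; add h_6 = 4x + 10z + 10 to the basis.

S(f_3,h_4): lcm = x^2y. S = -5xyz + 65/8xy + 10x.
  reduce S modulo (f_1, f_2, f_3, h_4, h_5, h_6):
  remainder -25z - 25 ≠ 0; add h_7 = -25z - 25 to the basis.

The other S-polynomials (S(f_1,h_4), S(f_2,h_4), S(f_1,h_5), S(f_2,h_5), S(f_3,h_5), S(h_4,h_5), S(f_1,h_6), S(f_2,h_6), S(f_3,h_6), S(h_4,h_6), S(h_5,h_6), S(f_1,h_7), S(f_2,h_7), S(f_3,h_7), S(h_4,h_7), S(h_5,h_7), S(h_6,h_7)) all reduce to 0 modulo the current basis, so we have a Gröbner basis.
Inter-reduce: drop elements whose leading term is divisible by another's, tail-reduce, and make monic.
Reduced Gröbner basis: {x, y + 1, z + 1}.
Label its elements g_1 = x, g_2 = y + 1, g_3 = z + 1.

Reduce p = -3xy + 2y^2 - 5/3x - 2 modulo G:
  leading term xy: subtract (-3y)·g_1 from -3xy + 2y^2 - 5/3x - 2 → 2y^2 - 5/3x - 2
  leading term y^2: subtract (2y)·g_2 from 2y^2 - 5/3x - 2 → -5/3x - 2y - 2
  leading term x: subtract (-5/3)·g_1 from -5/3x - 2y - 2 → -2y - 2
  leading term y: subtract (-2)·g_2 from -2y - 2 → 0
  normal form = 0.
Since the normal form is 0, p ∈ I.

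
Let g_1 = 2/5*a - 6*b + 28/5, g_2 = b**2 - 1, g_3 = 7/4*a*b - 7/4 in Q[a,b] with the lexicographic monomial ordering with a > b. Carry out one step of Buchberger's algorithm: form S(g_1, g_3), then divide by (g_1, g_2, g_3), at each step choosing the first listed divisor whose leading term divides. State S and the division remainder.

lcm(LM(g_1), LM(g_3)) = a*b.
S = (lcm/LT(g_1))·g_1 − (lcm/LT(g_3))·g_3 = -15*b**2 + 14*b + 1.
Reduce S modulo (g_1, g_2, g_3) in that order:
  leading term b**2: subtract (-15)·g_2 from -15*b**2 + 14*b + 1 → 14*b - 14
  leading term b: no divisor's leading term divides it; move 14*b to the remainder.
  leading term 1: no divisor's leading term divides it; move -14 to the remainder.
The remainder 14*b - 14 is nonzero, so it would be added as the next basis element.
An S-polynomial is built so that the two leading terms cancel; whether anything survives reduction is exactly the Gröbner-basis criterion.

S(g_1, g_3) = -15*b**2 + 14*b + 1; remainder on division = 14*b - 14.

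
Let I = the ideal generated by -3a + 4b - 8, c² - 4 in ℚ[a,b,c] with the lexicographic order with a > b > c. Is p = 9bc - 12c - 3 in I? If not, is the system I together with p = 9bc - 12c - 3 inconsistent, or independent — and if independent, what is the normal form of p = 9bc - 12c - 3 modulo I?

9bc - 12c - 3 is independent of I; its normal form modulo I is 9bc - 12c - 3.

First compute the reduced Gröbner basis of I by Buchberger's algorithm.
f_1 = -3a + 4b - 8, LT = a.
f_2 = c² - 4, LT = c².

S(f_1,f_2): leading monomials are coprime, so the S-polynomial reduces to 0 (Buchberger's first criterion).
Every S-polynomial of the final basis reduces to 0, so we have a Gröbner basis.
Inter-reduce: drop elements whose leading term is divisible by another's, tail-reduce, and make monic.
Reduced Gröbner basis: {a - 4/3b + 8/3, c² - 4}.
Label its elements g_1 = a - 4/3b + 8/3, g_2 = c² - 4.

Reduce p = 9bc - 12c - 3 modulo G:
  leading term bc: no divisor's leading term divides it; move 9bc to the remainder.
  leading term c: no divisor's leading term divides it; move -12c to the remainder.
  leading term 1: no divisor's leading term divides it; move -3 to the remainder.
  normal form = 9bc - 12c - 3.
The normal form is nonzero, so p ∉ I. Since p minus its normal form lies in I, I + (p) = I + (r) where r = 9bc - 12c - 3; decide whether this ideal is the whole ring.
Run Buchberger on G together with r (pairs among the g_i already reduce to 0 since G is a Gröbner basis):
g_1 = a - 4/3b + 8/3, LT = a.
g_2 = c² - 4, LT = c².
r = 9bc - 12c - 3, LT = bc.

S(g_1,g_2): leading monomials are coprime, so the S-polynomial reduces to 0 (Buchberger's first criterion).
S(g_1,r): leading monomials are coprime, so the S-polynomial reduces to 0 (Buchberger's first criterion).
S(g_2,r): lcm = bc². S = -4b + 4/3c² + ⅓c.
  leading term b: no divisor's leading term divides it; move -4b to the remainder.
  leading term c²: subtract (4/3)·g_2 from 4/3c² + ⅓c → ⅓c + 16/3
  leading term c: no divisor's leading term divides it; move ⅓c to the remainder.
  leading term 1: no divisor's leading term divides it; move 16/3 to the remainder.
  remainder -4b + ⅓c + 16/3 ≠ 0; add m_4 = -4b + ⅓c + 16/3 to the basis.

S(g_1,m_4): leading monomials are coprime, so the S-polynomial reduces to 0 (Buchberger's first criterion).
S(g_2,m_4): leading monomials are coprime, so the S-polynomial reduces to 0 (Buchberger's first criterion).
S(r,m_4): lcm = bc. S = 1/12c² - ⅓.
  leading term c²: subtract (1/12)·g_2 from 1/12c² - ⅓ → 0
  remainder 0.

Every S-polynomial of the final basis reduces to 0, so we have a Gröbner basis.
Inter-reduce: drop elements whose leading term is divisible by another's, tail-reduce, and make monic.
Reduced Gröbner basis: {a - 1/9c + 8/9, b - 1/12c - 4/3, c² - 4}.
The reduced Gröbner basis of I + (p) is {a - 1/9c + 8/9, b - 1/12c - 4/3, c² - 4} ≠ {1}, a proper ideal, so the enlarged system stays consistent: p is independent of I, with normal form 9bc - 12c - 3.

The remainder on division by a Gröbner basis is unique — it is the normal form.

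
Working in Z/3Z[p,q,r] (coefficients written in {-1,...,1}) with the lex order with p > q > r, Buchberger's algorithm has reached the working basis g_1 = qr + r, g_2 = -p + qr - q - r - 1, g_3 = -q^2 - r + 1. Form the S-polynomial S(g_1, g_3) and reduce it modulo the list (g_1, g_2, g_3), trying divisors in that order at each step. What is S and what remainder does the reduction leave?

lcm(LM(g_1), LM(g_3)) = q^2r.
S = (lcm/LT(g_1))·g_1 − (lcm/LT(g_3))·g_3 = qr - r^2 + r.
Reduce S modulo (g_1, g_2, g_3) in that order:
  leading term qr: subtract (1)·g_1 from qr - r^2 + r → -r^2
  leading term r^2: no divisor's leading term divides it; move -r^2 to the remainder.
The remainder -r^2 is nonzero, so it would be added as the next basis element.

S(g_1, g_3) = qr - r^2 + r; remainder on division = -r^2.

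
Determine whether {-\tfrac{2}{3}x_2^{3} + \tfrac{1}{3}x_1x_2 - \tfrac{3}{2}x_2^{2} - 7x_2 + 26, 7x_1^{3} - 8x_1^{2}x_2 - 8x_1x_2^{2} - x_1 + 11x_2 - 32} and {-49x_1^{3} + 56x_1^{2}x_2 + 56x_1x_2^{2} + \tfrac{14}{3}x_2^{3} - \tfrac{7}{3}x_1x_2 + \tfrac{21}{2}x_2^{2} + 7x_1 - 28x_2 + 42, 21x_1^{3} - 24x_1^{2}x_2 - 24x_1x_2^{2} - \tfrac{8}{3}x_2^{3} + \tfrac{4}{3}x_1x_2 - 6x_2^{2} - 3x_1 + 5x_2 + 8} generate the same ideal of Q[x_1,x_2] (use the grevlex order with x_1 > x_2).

Yes, the ideals are equal.

Two ideals are equal iff their reduced Gröbner bases coincide (the reduced basis is unique for a fixed ordering).
Buchberger on the first generating set:
f_1 = -\tfrac{2}{3}x_2^{3} + \tfrac{1}{3}x_1x_2 - \tfrac{3}{2}x_2^{2} - 7x_2 + 26, LT = x_2^{3}.
f_2 = 7x_1^{3} - 8x_1^{2}x_2 - 8x_1x_2^{2} - x_1 + 11x_2 - 32, LT = x_1^{3}.

S(f_1,f_2): leading monomials are coprime, so the S-polynomial reduces to 0 (Buchberger's first criterion).
Every S-polynomial of the final basis reduces to 0, so we have a Gröbner basis.
Inter-reduce: drop elements whose leading term is divisible by another's, tail-reduce, and make monic.
Reduced Gröbner basis: {x_1^{3} - \tfrac{8}{7}x_1^{2}x_2 - \tfrac{8}{7}x_1x_2^{2} - \tfrac{1}{7}x_1 + \tfrac{11}{7}x_2 - \tfrac{32}{7}, x_2^{3} - \tfrac{1}{2}x_1x_2 + \tfrac{9}{4}x_2^{2} + \tfrac{21}{2}x_2 - 39}.

Buchberger on the second generating set:
h_1 = -49x_1^{3} + 56x_1^{2}x_2 + 56x_1x_2^{2} + \tfrac{14}{3}x_2^{3} - \tfrac{7}{3}x_1x_2 + \tfrac{21}{2}x_2^{2} + 7x_1 - 28x_2 + 42, LT = x_1^{3}.
h_2 = 21x_1^{3} - 24x_1^{2}x_2 - 24x_1x_2^{2} - \tfrac{8}{3}x_2^{3} + \tfrac{4}{3}x_1x_2 - 6x_2^{2} - 3x_1 + 5x_2 + 8, LT = x_1^{3}.

S(h_1,h_2): lcm = x_1^{3}. S = \tfrac{2}{63}x_2^{3} - \tfrac{1}{63}x_1x_2 + \tfrac{1}{14}x_2^{2} + \tfrac{1}{3}x_2 - \tfrac{26}{21}.
  leading term x_2^{3}: no divisor's leading term divides it; move \tfrac{2}{63}x_2^{3} to the remainder.
  leading term x_1x_2: no divisor's leading term divides it; move -\tfrac{1}{63}x_1x_2 to the remainder.
  leading term x_2^{2}: no divisor's leading term divides it; move \tfrac{1}{14}x_2^{2} to the remainder.
  leading term x_2: no divisor's leading term divides it; move \tfrac{1}{3}x_2 to the remainder.
  leading term 1: no divisor's leading term divides it; move -\tfrac{26}{21} to the remainder.
  remainder \tfrac{2}{63}x_2^{3} - \tfrac{1}{63}x_1x_2 + \tfrac{1}{14}x_2^{2} + \tfrac{1}{3}x_2 - \tfrac{26}{21} ≠ 0; add k_3 = \tfrac{2}{63}x_2^{3} - \tfrac{1}{63}x_1x_2 + \tfrac{1}{14}x_2^{2} + \tfrac{1}{3}x_2 - \tfrac{26}{21} to the basis.

S(h_1,k_3): leading monomials are coprime, so the S-polynomial reduces to 0 (Buchberger's first criterion).
S(h_2,k_3): leading monomials are coprime, so the S-polynomial reduces to 0 (Buchberger's first criterion).
Every S-polynomial of the final basis reduces to 0, so we have a Gröbner basis.
Inter-reduce: drop elements whose leading term is divisible by another's, tail-reduce, and make monic.
Reduced Gröbner basis: {x_1^{3} - \tfrac{8}{7}x_1^{2}x_2 - \tfrac{8}{7}x_1x_2^{2} - \tfrac{1}{7}x_1 + \tfrac{11}{7}x_2 - \tfrac{32}{7}, x_2^{3} - \tfrac{1}{2}x_1x_2 + \tfrac{9}{4}x_2^{2} + \tfrac{21}{2}x_2 - 39}.

The two bases agree; hence the ideals are identical.
The choice of monomial ordering does not affect the verdict — as long as both bases are computed under the same ordering, their equality decides ideal equality.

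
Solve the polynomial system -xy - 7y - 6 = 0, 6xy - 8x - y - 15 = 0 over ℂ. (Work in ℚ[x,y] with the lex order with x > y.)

{(-1, -1), (-99/8, 48/43)}

Compute a lex Gröbner basis by Buchberger's algorithm.
f_1 = -xy - 7y - 6, LT = xy.
f_2 = 6xy - 8x - y - 15, LT = xy.

S(f_1,f_2): lcm = xy. S = 4/3x + 43/6y + 17/2.
  leading term x: no divisor's leading term divides it; move 4/3x to the remainder.
  leading term y: no divisor's leading term divides it; move 43/6y to the remainder.
  leading term 1: no divisor's leading term divides it; move 17/2 to the remainder.
  remainder 4/3x + 43/6y + 17/2 ≠ 0; add h_3 = 4/3x + 43/6y + 17/2 to the basis.

S(f_1,h_3): lcm = xy. S = -43/8y² + ⅝y + 6.
  leading term y²: no divisor's leading term divides it; move -43/8y² to the remainder.
  leading term y: no divisor's leading term divides it; move ⅝y to the remainder.
  leading term 1: no divisor's leading term divides it; move 6 to the remainder.
  remainder -43/8y² + ⅝y + 6 ≠ 0; add h_4 = -43/8y² + ⅝y + 6 to the basis.

S(f_2,h_3): lcm = xy. S = -4/3x - 43/8y² - 157/24y - 5/2.
  leading term x: subtract (-1)·h_3 from -4/3x - 43/8y² - 157/24y - 5/2 → -43/8y² + ⅝y + 6
  leading term y²: subtract (1)·h_4 from -43/8y² + ⅝y + 6 → 0
  remainder 0.

S(f_1,h_4): lcm = xy². S = 5/43xy + 48/43x + 7y² + 6y.
  leading term xy: subtract (-5/43)·f_1 from 5/43xy + 48/43x + 7y² + 6y → 48/43x + 7y² + 223/43y - 30/43
  leading term x: subtract (36/43)·h_3 from 48/43x + 7y² + 223/43y - 30/43 → 7y² - 35/43y - 336/43
  leading term y²: subtract (-56/43)·h_4 from 7y² - 35/43y - 336/43 → 0
  remainder 0.

S(f_2,h_4): lcm = xy². S = -157/129xy + 48/43x - ⅙y² - 5/2y.
  leading term xy: subtract (157/129)·f_1 from -157/129xy + 48/43x - ⅙y² - 5/2y → 48/43x - ⅙y² + 1553/258y + 314/43
  leading term x: subtract (36/43)·h_3 from 48/43x - ⅙y² + 1553/258y + 314/43 → -⅙y² + 5/258y + 8/43
  leading term y²: subtract (4/129)·h_4 from -⅙y² + 5/258y + 8/43 → 0
  remainder 0.

S(h_3,h_4): leading monomials are coprime, so the S-polynomial reduces to 0 (Buchberger's first criterion).
Every S-polynomial of the final basis reduces to 0, so we have a Gröbner basis.
Inter-reduce: drop elements whose leading term is divisible by another's, tail-reduce, and make monic.
Reduced Gröbner basis: {x + 43/8y + 51/8, y² - 5/43y - 48/43}.

Elimination: the polynomial y² - 5/43y - 48/43 lies in the elimination ideal for y, so y ∈ {-1, 48/43}. For each such y, the remaining basis elements (now univariate) give the rest of the solution.
  y = -1: the earlier basis element becomes x + 1 = 0, giving x = -1 — point (-1, -1).
  y = 48/43: the earlier basis element becomes x + 99/8 = 0, giving x = -99/8 — point (-99/8, 48/43).
Check: every point annihilates each of the original generators.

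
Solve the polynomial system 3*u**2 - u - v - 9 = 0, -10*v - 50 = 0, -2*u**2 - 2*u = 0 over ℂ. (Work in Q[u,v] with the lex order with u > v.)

{(-1, -5)}

Compute a lex Gröbner basis by Buchberger's algorithm.
f_1 = 3*u**2 - u - v - 9, LT = u**2.
f_2 = -10*v - 50, LT = v.
f_3 = -2*u**2 - 2*u, LT = u**2.

S(f_1,f_3): lcm = u**2. S = -4/3*u - 1/3*v - 3.
  reduce S modulo (f_1, f_2, f_3):
  remainder -4/3*u - 4/3 ≠ 0; add h_4 = -4/3*u - 4/3 to the basis.

The other S-polynomials (S(f_1,f_2), S(f_2,f_3), S(f_1,h_4), S(f_2,h_4), S(f_3,h_4)) all reduce to 0 modulo the current basis, so we have a Gröbner basis.
Inter-reduce: drop elements whose leading term is divisible by another's, tail-reduce, and make monic.
Reduced Gröbner basis: {u + 1, v + 5}.

Since the basis is lex-ordered, v + 5 is univariate in v. Its roots are {-5}. Back-substituting each root into the other basis elements fixes the other coordinates.
  v = -5: the earlier basis element becomes u + 1 = 0, giving u = -1 — point (-1, -5).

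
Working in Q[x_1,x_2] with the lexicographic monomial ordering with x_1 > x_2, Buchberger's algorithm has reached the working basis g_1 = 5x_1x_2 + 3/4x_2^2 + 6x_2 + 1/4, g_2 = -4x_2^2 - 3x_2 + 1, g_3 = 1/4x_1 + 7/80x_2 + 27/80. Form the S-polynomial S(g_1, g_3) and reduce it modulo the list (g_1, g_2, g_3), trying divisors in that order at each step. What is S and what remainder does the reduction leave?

lcm(LM(g_1), LM(g_3)) = x_1x_2.
S = (lcm/LT(g_1))·g_1 − (lcm/LT(g_3))·g_3 = -1/5x_2^2 - 3/20x_2 + 1/20.
Reduce S modulo (g_1, g_2, g_3) in that order:
  leading term x_2^2: subtract (1/20)·g_2 from -1/5x_2^2 - 3/20x_2 + 1/20 → 0
The remainder is 0, so this S-polynomial contributes no new basis element.

S(g_1, g_3) = -1/5x_2^2 - 3/20x_2 + 1/20; remainder on division = 0.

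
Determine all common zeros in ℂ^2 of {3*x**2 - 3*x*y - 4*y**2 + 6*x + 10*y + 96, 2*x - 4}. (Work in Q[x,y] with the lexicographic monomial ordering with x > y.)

{(2, -5), (2, 6)}

Compute a lex Gröbner basis by Buchberger's algorithm.
f_1 = 3*x**2 - 3*x*y + 6*x - 4*y**2 + 10*y + 96, LT = x**2.
f_2 = 2*x - 4, LT = x.

S(f_1,f_2): lcm = x**2. S = -x*y + 4*x - 4/3*y**2 + 10/3*y + 32.
  reduce S modulo (f_1, f_2):
  remainder -4/3*y**2 + 4/3*y + 40 ≠ 0; add h_3 = -4/3*y**2 + 4/3*y + 40 to the basis.

The other S-polynomials (S(f_1,h_3), S(f_2,h_3)) all reduce to 0 modulo the current basis, so we have a Gröbner basis.
Inter-reduce: drop elements whose leading term is divisible by another's, tail-reduce, and make monic.
Reduced Gröbner basis: {x - 2, y**2 - y - 30}.

From the last basis element, y**2 - y - 30 = 0, so y takes values in {-5, 6}. Each choice, substituted upward through the basis, yields the corresponding point(s) of the solution set.
  y = -5: the earlier basis element becomes x - 2 = 0, giving x = 2 — point (2, -5).
  y = 6: the earlier basis element becomes x - 2 = 0, giving x = 2 — point (2, 6).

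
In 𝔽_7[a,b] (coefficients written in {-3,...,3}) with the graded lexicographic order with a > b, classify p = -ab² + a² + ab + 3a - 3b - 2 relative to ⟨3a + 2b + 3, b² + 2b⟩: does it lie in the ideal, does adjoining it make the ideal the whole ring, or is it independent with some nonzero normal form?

-ab² + a² + ab + 3a - 3b - 2 is independent of I; its normal form modulo I is -2b + 3.

First compute the reduced Gröbner basis of I by Buchberger's algorithm.
f_1 = 3a + 2b + 3, LT = a.
f_2 = b² + 2b, LT = b².

The S-polynomials (S(f_1,f_2)) all reduce to 0 modulo the current basis, so we have a Gröbner basis.
Inter-reduce: drop elements whose leading term is divisible by another's, tail-reduce, and make monic.
Reduced Gröbner basis: {b² + 2b, a + 3b + 1}.
Label its elements g_1 = b² + 2b, g_2 = a + 3b + 1.

Reduce p = -ab² + a² + ab + 3a - 3b - 2 modulo G:
  leading term ab²: subtract (-a)·g_1 from -ab² + a² + ab + 3a - 3b - 2 → a² + 3ab + 3a - 3b - 2
  leading term a²: subtract (a)·g_2 from a² + 3ab + 3a - 3b - 2 → 2a - 3b - 2
  leading term a: subtract (2)·g_2 from 2a - 3b - 2 → -2b + 3
  leading term b: no divisor's leading term divides it; move -2b to the remainder.
  leading term 1: no divisor's leading term divides it; move 3 to the remainder.
  normal form = -2b + 3.
The normal form is nonzero, so p ∉ I. Since p minus its normal form lies in I, I + (p) = I + (r) where r = -2b + 3; decide whether this ideal is the whole ring.
Run Buchberger on G together with r (pairs among the g_i already reduce to 0 since G is a Gröbner basis):
g_1 = b² + 2b, LT = b².
g_2 = a + 3b + 1, LT = a.
r = -2b + 3, LT = b.

The S-polynomials (S(g_1,g_2), S(g_1,r), S(g_2,r)) all reduce to 0 modulo the current basis, so we have a Gröbner basis.
Inter-reduce: drop elements whose leading term is divisible by another's, tail-reduce, and make monic.
Reduced Gröbner basis: {a + 2, b + 2}.
The reduced Gröbner basis of I + (p) is {a + 2, b + 2} ≠ {1}, a proper ideal, so the enlarged system stays consistent: p is independent of I, with normal form -2b + 3.

The remainder on division by a Gröbner basis is unique — it is the normal form.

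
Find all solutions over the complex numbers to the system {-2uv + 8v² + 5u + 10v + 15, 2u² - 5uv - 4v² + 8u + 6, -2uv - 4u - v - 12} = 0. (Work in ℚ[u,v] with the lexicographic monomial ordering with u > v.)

Compute a lex Gröbner basis by Buchberger's algorithm.
f_1 = -2uv + 5u + 8v² + 10v + 15, LT = uv.
f_2 = 2u² - 5uv + 8u - 4v² + 6, LT = u².
f_3 = -2uv - 4u - v - 12, LT = uv.

S(f_1,f_2): lcm = u²v. S = -5/2u² - 3/2uv² - 9uv - 15/2u + 2v³ - 3v.
  leading term u²: subtract (-5/4)·f_2 from -5/2u² - 3/2uv² - 9uv - 15/2u + 2v³ - 3v → -3/2uv² - 61/4uv + 5/2u + 2v³ - 5v² - 3v + 15/2
  leading term uv²: subtract (¾v)·f_1 from -3/2uv² - 61/4uv + 5/2u + 2v³ - 5v² - 3v + 15/2 → -19uv + 5/2u - 4v³ - 25/2v² - 57/4v + 15/2
  leading term uv: subtract (19/2)·f_1 from -19uv + 5/2u - 4v³ - 25/2v² - 57/4v + 15/2 → -45u - 4v³ - 177/2v² - 437/4v - 135
  leading term u: no divisor's leading term divides it; move -45u to the remainder.
  leading term v³: no divisor's leading term divides it; move -4v³ to the remainder.
  leading term v²: no divisor's leading term divides it; move -177/2v² to the remainder.
  leading term v: no divisor's leading term divides it; move -437/4v to the remainder.
  leading term 1: no divisor's leading term divides it; move -135 to the remainder.
  remainder -45u - 4v³ - 177/2v² - 437/4v - 135 ≠ 0; add h_4 = -45u - 4v³ - 177/2v² - 437/4v - 135 to the basis.

S(f_1,f_3): lcm = uv. S = -9/2u - 4v² - 11/2v - 27/2.
  leading term u: subtract (1/10)·h_4 from -9/2u - 4v² - 11/2v - 27/2 → ⅖v³ + 97/20v² + 217/40v
  leading term v³: no divisor's leading term divides it; move ⅖v³ to the remainder.
  leading term v²: no divisor's leading term divides it; move 97/20v² to the remainder.
  leading term v: no divisor's leading term divides it; move 217/40v to the remainder.
  remainder ⅖v³ + 97/20v² + 217/40v ≠ 0; add h_5 = ⅖v³ + 97/20v² + 217/40v to the basis.

S(f_2,f_3): lcm = u²v. S = -2u² - 5/2uv² + 7/2uv - 6u - 2v³ + 3v.
  leading term u²: subtract (-1)·f_2 from -2u² - 5/2uv² + 7/2uv - 6u - 2v³ + 3v → -5/2uv² - 3/2uv + 2u - 2v³ - 4v² + 3v + 6
  leading term uv²: subtract (5/4v)·f_1 from -5/2uv² - 3/2uv + 2u - 2v³ - 4v² + 3v + 6 → -31/4uv + 2u - 12v³ - 33/2v² - 63/4v + 6
  leading term uv: subtract (31/8)·f_1 from -31/4uv + 2u - 12v³ - 33/2v² - 63/4v + 6 → -139/8u - 12v³ - 95/2v² - 109/2v - 417/8
  leading term u: subtract (139/360)·h_4 from -139/8u - 12v³ - 95/2v² - 109/2v - 417/8 → -941/90v³ - 3199/240v² - 17737/1440v
  leading term v³: subtract (-941/36)·h_5 from -941/90v³ - 3199/240v² - 17737/1440v → 1021/9v² + 9323/72v
  leading term v²: no divisor's leading term divides it; move 1021/9v² to the remainder.
  leading term v: no divisor's leading term divides it; move 9323/72v to the remainder.
  remainder 1021/9v² + 9323/72v ≠ 0; add h_6 = 1021/9v² + 9323/72v to the basis.

S(f_1,h_4): lcm = uv. S = -5/2u - 4/45v⁴ - 59/30v³ - 1157/180v² - 8v - 15/2.
  leading term u: subtract (1/18)·h_4 from -5/2u - 4/45v⁴ - 59/30v³ - 1157/180v² - 8v - 15/2 → -4/45v⁴ - 157/90v³ - 68/45v² - 139/72v
  leading term v⁴: subtract (-2/9v)·h_5 from -4/45v⁴ - 157/90v³ - 68/45v² - 139/72v → -⅔v³ - 11/36v² - 139/72v
  leading term v³: subtract (-5/3)·h_5 from -⅔v³ - 11/36v² - 139/72v → 70/9v² + 64/9v
  leading term v²: subtract (70/1021)·h_6 from 70/9v² + 64/9v → -21643/12252v
  leading term v: no divisor's leading term divides it; move -21643/12252v to the remainder.
  remainder -21643/12252v ≠ 0; add h_7 = -21643/12252v to the basis.

The other S-polynomials (S(f_2,h_4), S(f_3,h_4), S(f_1,h_5), S(f_2,h_5), S(f_3,h_5), S(h_4,h_5), S(f_1,h_6), S(f_2,h_6), S(f_3,h_6), S(h_4,h_6), S(h_5,h_6), S(f_1,h_7), S(f_2,h_7), S(f_3,h_7), S(h_4,h_7), S(h_5,h_7), S(h_6,h_7)) all reduce to 0 modulo the current basis, so we have a Gröbner basis.
Inter-reduce: drop elements whose leading term is divisible by another's, tail-reduce, and make monic.
Reduced Gröbner basis: {u + 3, v}.

From the last basis element, v = 0, so v takes values in {0}. Each choice, substituted upward through the basis, yields the corresponding point(s) of the solution set.
  v = 0: the earlier basis element becomes u + 3 = 0, giving u = -3 — point (-3, 0).

{(-3, 0)}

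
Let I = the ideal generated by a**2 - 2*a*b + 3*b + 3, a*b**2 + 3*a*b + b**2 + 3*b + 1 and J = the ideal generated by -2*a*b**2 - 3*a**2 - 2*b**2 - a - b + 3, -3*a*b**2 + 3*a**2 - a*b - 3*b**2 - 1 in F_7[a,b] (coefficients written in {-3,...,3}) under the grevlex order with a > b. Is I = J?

No, the ideals differ.

For a fixed monomial order, each ideal has a unique reduced Gröbner basis; comparing bases decides equality.
Buchberger on the first generating set:
f_1 = a**2 - 2*a*b + 3*b + 3, LT = a**2.
f_2 = a*b**2 + 3*a*b + b**2 + 3*b + 1, LT = a*b**2.

S(f_1,f_2): lcm = a**2*b**2. S = -2*a*b**3 - 3*a**2*b - a*b**2 + 3*b**3 - 3*a*b + 3*b**2 - a.
  leading term a*b**3: subtract (-2*b)·f_2 from -2*a*b**3 - 3*a**2*b - a*b**2 + 3*b**3 - 3*a*b + 3*b**2 - a → -3*a**2*b - 2*a*b**2 - 2*b**3 - 3*a*b + 2*b**2 - a + 2*b
  leading term a**2*b: subtract (-3*b)·f_1 from -3*a**2*b - 2*a*b**2 - 2*b**3 - 3*a*b + 2*b**2 - a + 2*b → -a*b**2 - 2*b**3 - 3*a*b - 3*b**2 - a - 3*b
  leading term a*b**2: subtract (-1)·f_2 from -a*b**2 - 2*b**3 - 3*a*b - 3*b**2 - a - 3*b → -2*b**3 - 2*b**2 - a + 1
  leading term b**3: no divisor's leading term divides it; move -2*b**3 to the remainder.
  leading term b**2: no divisor's leading term divides it; move -2*b**2 to the remainder.
  leading term a: no divisor's leading term divides it; move -a to the remainder.
  leading term 1: no divisor's leading term divides it; move 1 to the remainder.
  remainder -2*b**3 - 2*b**2 - a + 1 ≠ 0; add g_3 = -2*b**3 - 2*b**2 - a + 1 to the basis.

The other S-polynomials (S(f_1,g_3), S(f_2,g_3)) all reduce to 0 modulo the current basis, so we have a Gröbner basis.
Inter-reduce: drop elements whose leading term is divisible by another's, tail-reduce, and make monic.
Reduced Gröbner basis: {a*b**2 + 3*a*b + b**2 + 3*b + 1, b**3 + b**2 - 3*a + 3, a**2 - 2*a*b + 3*b + 3}.

Buchberger on the second generating set:
h_1 = -2*a*b**2 - 3*a**2 - 2*b**2 - a - b + 3, LT = a*b**2.
h_2 = -3*a*b**2 + 3*a**2 - a*b - 3*b**2 - 1, LT = a*b**2.

S(h_1,h_2): lcm = a*b**2. S = -a**2 + 2*a*b - 3*a - 3*b - 3.
  leading term a**2: no divisor's leading term divides it; move -a**2 to the remainder.
  leading term a*b: no divisor's leading term divides it; move 2*a*b to the remainder.
  leading term a: no divisor's leading term divides it; move -3*a to the remainder.
  leading term b: no divisor's leading term divides it; move -3*b to the remainder.
  leading term 1: no divisor's leading term divides it; move -3 to the remainder.
  remainder -a**2 + 2*a*b - 3*a - 3*b - 3 ≠ 0; add k_3 = -a**2 + 2*a*b - 3*a - 3*b - 3 to the basis.

S(h_1,k_3): lcm = a**2*b**2. S = 2*a*b**3 - 2*a**3 - 2*a*b**2 - 3*b**3 - 3*a**2 - 3*a*b - 3*b**2 + 2*a.
  leading term a*b**3: subtract (-b)·h_1 from 2*a*b**3 - 2*a**3 - 2*a*b**2 - 3*b**3 - 3*a**2 - 3*a*b - 3*b**2 + 2*a → -2*a**3 - 3*a**2*b - 2*a*b**2 + 2*b**3 - 3*a**2 + 3*a*b + 3*b**2 + 2*a + 3*b
  leading term a**3: subtract (2*a)·k_3 from -2*a**3 - 3*a**2*b - 2*a*b**2 + 2*b**3 - 3*a**2 + 3*a*b + 3*b**2 + 2*a + 3*b → -2*a*b**2 + 2*b**3 + 3*a**2 + 2*a*b + 3*b**2 + a + 3*b
  leading term a*b**2: subtract (1)·h_1 from -2*a*b**2 + 2*b**3 + 3*a**2 + 2*a*b + 3*b**2 + a + 3*b → 2*b**3 - a**2 + 2*a*b - 2*b**2 + 2*a - 3*b - 3
  leading term b**3: no divisor's leading term divides it; move 2*b**3 to the remainder.
  leading term a**2: subtract (1)·k_3 from -a**2 + 2*a*b - 2*b**2 + 2*a - 3*b - 3 → -2*b**2 - 2*a
  leading term b**2: no divisor's leading term divides it; move -2*b**2 to the remainder.
  leading term a: no divisor's leading term divides it; move -2*a to the remainder.
  remainder 2*b**3 - 2*b**2 - 2*a ≠ 0; add k_4 = 2*b**3 - 2*b**2 - 2*a to the basis.

The other S-polynomials (S(h_2,k_3), S(h_1,k_4), S(h_2,k_4), S(k_3,k_4)) all reduce to 0 modulo the current basis, so we have a Gröbner basis.
Inter-reduce: drop elements whose leading term is divisible by another's, tail-reduce, and make monic.
Reduced Gröbner basis: {a*b**2 + 3*a*b + b**2 + 3*a + 3*b + 1, b**3 - b**2 - a, a**2 - 2*a*b + 3*a + 3*b + 3}.

These differ, so the ideals are not equal.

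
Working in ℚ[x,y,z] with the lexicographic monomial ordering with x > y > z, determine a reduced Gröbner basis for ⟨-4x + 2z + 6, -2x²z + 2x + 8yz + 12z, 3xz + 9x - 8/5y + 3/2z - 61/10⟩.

Buchberger's algorithm terminates because the ascending chain of leading-term ideals stabilizes.

f_1 = -4x + 2z + 6, LT = x.
f_2 = -2x²z + 2x + 8yz + 12z, LT = x²z.
f_3 = 3xz + 9x - 8/5y + 3/2z - 61/10, LT = xz.

S(f_1,f_2): lcm = x²z. S = -½xz² - 3/2xz + x + 4yz + 6z.
  reduce S modulo (f_1, f_2, f_3):
  remainder 4yz - ¼z³ - 3/2z² + 17/4z + 3/2 ≠ 0; add g_4 = 4yz - ¼z³ - 3/2z² + 17/4z + 3/2 to the basis.

S(f_1,f_3): lcm = xz. S = -3x + 8/15y - ½z² - 2z + 61/30.
  reduce S modulo (f_1, f_2, f_3, g_4):
  remainder 8/15y - ½z² - 7/2z - 37/15 ≠ 0; add g_5 = 8/15y - ½z² - 7/2z - 37/15 to the basis.

S(f_2,f_3): lcm = x²z. S = -3x² + 8/15xy - ½xz + 31/30x - 4yz - 6z.
  reduce S modulo (f_1, f_2, f_3, g_4, g_5):
  remainder -7/30z³ - 33/20z² - 91/60z - 1/10 ≠ 0; add g_6 = -7/30z³ - 33/20z² - 91/60z - 1/10 to the basis.

The other S-polynomials (S(f_1,g_4), S(f_2,g_4), S(f_3,g_4), S(f_1,g_5), S(f_2,g_5), S(f_3,g_5), S(g_4,g_5), S(f_1,g_6), S(f_2,g_6), S(f_3,g_6), S(g_4,g_6), S(g_5,g_6)) all reduce to 0 modulo the current basis, so we have a Gröbner basis.
Inter-reduce: drop elements whose leading term is divisible by another's, tail-reduce, and make monic.

G = {x - ½z - 3/2, y - 15/16z² - 105/16z - 37/8, z³ + 99/14z² + 13/2z + 3/7}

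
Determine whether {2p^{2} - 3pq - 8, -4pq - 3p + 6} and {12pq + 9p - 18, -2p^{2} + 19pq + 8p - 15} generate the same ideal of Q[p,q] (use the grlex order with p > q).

No, the ideals differ.

For a fixed monomial order, each ideal has a unique reduced Gröbner basis; comparing bases decides equality.
Buchberger on the first generating set:
f_1 = 2p^{2} - 3pq - 8, LT = p^{2}.
f_2 = -4pq - 3p + 6, LT = pq.

S(f_1,f_2): lcm = p^{2}q. S = -\tfrac{3}{2}pq^{2} - \tfrac{3}{4}p^{2} + \tfrac{3}{2}p - 4q.
  reduce S modulo (f_1, f_2):
  remainder \tfrac{3}{2}p - \tfrac{25}{4}q - 3 ≠ 0; add g_3 = \tfrac{3}{2}p - \tfrac{25}{4}q - 3 to the basis.

S(f_2,g_3): lcm = pq. S = \tfrac{25}{6}q^{2} + \tfrac{3}{4}p + 2q - \tfrac{3}{2}.
  reduce S modulo (f_1, f_2, g_3):
  remainder \tfrac{25}{6}q^{2} + \tfrac{41}{8}q ≠ 0; add g_4 = \tfrac{25}{6}q^{2} + \tfrac{41}{8}q to the basis.

The other S-polynomials (S(f_1,g_3), S(f_1,g_4), S(f_2,g_4), S(g_3,g_4)) all reduce to 0 modulo the current basis, so we have a Gröbner basis.
Inter-reduce: drop elements whose leading term is divisible by another's, tail-reduce, and make monic.
Reduced Gröbner basis: {q^{2} + \tfrac{123}{100}q, p - \tfrac{25}{6}q - 2}.

Buchberger on the second generating set:
h_1 = 12pq + 9p - 18, LT = pq.
h_2 = -2p^{2} + 19pq + 8p - 15, LT = p^{2}.

S(h_1,h_2): lcm = p^{2}q. S = \tfrac{19}{2}pq^{2} + \tfrac{3}{4}p^{2} + 4pq - \tfrac{3}{2}p - \tfrac{15}{2}q.
  reduce S modulo (h_1, h_2):
  remainder -\tfrac{3}{2}p + \tfrac{27}{4}q + \tfrac{3}{8} ≠ 0; add k_3 = -\tfrac{3}{2}p + \tfrac{27}{4}q + \tfrac{3}{8} to the basis.

S(h_1,k_3): lcm = pq. S = \tfrac{9}{2}q^{2} + \tfrac{3}{4}p + \tfrac{1}{4}q - \tfrac{3}{2}.
  reduce S modulo (h_1, h_2, k_3):
  remainder \tfrac{9}{2}q^{2} + \tfrac{29}{8}q - \tfrac{21}{16} ≠ 0; add k_4 = \tfrac{9}{2}q^{2} + \tfrac{29}{8}q - \tfrac{21}{16} to the basis.

The other S-polynomials (S(h_2,k_3), S(h_1,k_4), S(h_2,k_4), S(k_3,k_4)) all reduce to 0 modulo the current basis, so we have a Gröbner basis.
Inter-reduce: drop elements whose leading term is divisible by another's, tail-reduce, and make monic.
Reduced Gröbner basis: {q^{2} + \tfrac{29}{36}q - \tfrac{7}{24}, p - \tfrac{9}{2}q - \tfrac{1}{4}}.

These differ, so the ideals are not equal.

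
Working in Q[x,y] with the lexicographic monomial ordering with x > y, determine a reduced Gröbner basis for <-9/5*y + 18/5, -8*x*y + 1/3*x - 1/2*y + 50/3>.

f_1 = -9/5*y + 18/5, LT = y.
f_2 = -8*x*y + 1/3*x - 1/2*y + 50/3, LT = x*y.

S(f_1,f_2): lcm = x*y. S = -47/24*x - 1/16*y + 25/12.
  leading term x: no divisor's leading term divides it; move -47/24*x to the remainder.
  leading term y: subtract (5/144)·f_1 from -1/16*y + 25/12 → 47/24
  leading term 1: no divisor's leading term divides it; move 47/24 to the remainder.
  remainder -47/24*x + 47/24 ≠ 0; add g_3 = -47/24*x + 47/24 to the basis.

The other S-polynomials (S(f_1,g_3), S(f_2,g_3)) all reduce to 0 modulo the current basis, so we have a Gröbner basis.
Inter-reduce: drop elements whose leading term is divisible by another's, tail-reduce, and make monic.

G = {x - 1, y - 2}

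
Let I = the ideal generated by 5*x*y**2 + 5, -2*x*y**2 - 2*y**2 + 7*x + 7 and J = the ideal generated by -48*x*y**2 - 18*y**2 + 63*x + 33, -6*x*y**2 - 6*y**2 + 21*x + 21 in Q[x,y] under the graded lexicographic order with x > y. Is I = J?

Yes, the ideals are equal.

For a fixed monomial order, each ideal has a unique reduced Gröbner basis; comparing bases decides equality.
Buchberger on the first generating set:
f_1 = 5*x*y**2 + 5, LT = x*y**2.
f_2 = -2*x*y**2 - 2*y**2 + 7*x + 7, LT = x*y**2.

S(f_1,f_2): lcm = x*y**2. S = -y**2 + 7/2*x + 9/2.
  leading term y**2: no divisor's leading term divides it; move -y**2 to the remainder.
  leading term x: no divisor's leading term divides it; move 7/2*x to the remainder.
  leading term 1: no divisor's leading term divides it; move 9/2 to the remainder.
  remainder -y**2 + 7/2*x + 9/2 ≠ 0; add g_3 = -y**2 + 7/2*x + 9/2 to the basis.

S(f_1,g_3): lcm = x*y**2. S = 7/2*x**2 + 9/2*x + 1.
  leading term x**2: no divisor's leading term divides it; move 7/2*x**2 to the remainder.
  leading term x: no divisor's leading term divides it; move 9/2*x to the remainder.
  leading term 1: no divisor's leading term divides it; move 1 to the remainder.
  remainder 7/2*x**2 + 9/2*x + 1 ≠ 0; add g_4 = 7/2*x**2 + 9/2*x + 1 to the basis.

The other S-polynomials (S(f_2,g_3), S(f_1,g_4), S(f_2,g_4), S(g_3,g_4)) all reduce to 0 modulo the current basis, so we have a Gröbner basis.
Inter-reduce: drop elements whose leading term is divisible by another's, tail-reduce, and make monic.
Reduced Gröbner basis: {x**2 + 9/7*x + 2/7, y**2 - 7/2*x - 9/2}.

Buchberger on the second generating set:
h_1 = -48*x*y**2 - 18*y**2 + 63*x + 33, LT = x*y**2.
h_2 = -6*x*y**2 - 6*y**2 + 21*x + 21, LT = x*y**2.

S(h_1,h_2): lcm = x*y**2. S = -5/8*y**2 + 35/16*x + 45/16.
  leading term y**2: no divisor's leading term divides it; move -5/8*y**2 to the remainder.
  leading term x: no divisor's leading term divides it; move 35/16*x to the remainder.
  leading term 1: no divisor's leading term divides it; move 45/16 to the remainder.
  remainder -5/8*y**2 + 35/16*x + 45/16 ≠ 0; add k_3 = -5/8*y**2 + 35/16*x + 45/16 to the basis.

S(h_1,k_3): lcm = x*y**2. S = 7/2*x**2 + 3/8*y**2 + 51/16*x - 11/16.
  leading term x**2: no divisor's leading term divides it; move 7/2*x**2 to the remainder.
  leading term y**2: subtract (-3/5)·k_3 from 3/8*y**2 + 51/16*x - 11/16 → 9/2*x + 1
  leading term x: no divisor's leading term divides it; move 9/2*x to the remainder.
  leading term 1: no divisor's leading term divides it; move 1 to the remainder.
  remainder 7/2*x**2 + 9/2*x + 1 ≠ 0; add k_4 = 7/2*x**2 + 9/2*x + 1 to the basis.

The other S-polynomials (S(h_2,k_3), S(h_1,k_4), S(h_2,k_4), S(k_3,k_4)) all reduce to 0 modulo the current basis, so we have a Gröbner basis.
Inter-reduce: drop elements whose leading term is divisible by another's, tail-reduce, and make monic.
Reduced Gröbner basis: {x**2 + 9/7*x + 2/7, y**2 - 7/2*x - 9/2}.

These coincide, so the ideals are equal.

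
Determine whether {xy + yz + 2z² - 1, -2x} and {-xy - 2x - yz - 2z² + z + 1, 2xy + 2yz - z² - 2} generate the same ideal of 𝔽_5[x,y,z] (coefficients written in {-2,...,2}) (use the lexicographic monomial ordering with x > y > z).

No, the ideals differ.

Equality of ideals is decidable: compute both reduced Gröbner bases (unique for the ordering) and check whether they agree.
Buchberger on the first generating set:
f_1 = xy + yz + 2z² - 1, LT = xy.
f_2 = -2x, LT = x.

S(f_1,f_2): lcm = xy. S = yz + 2z² - 1.
  reduce S modulo (f_1, f_2):
  remainder yz + 2z² - 1 ≠ 0; add g_3 = yz + 2z² - 1 to the basis.

The other S-polynomials (S(f_1,g_3), S(f_2,g_3)) all reduce to 0 modulo the current basis, so we have a Gröbner basis.
Inter-reduce: drop elements whose leading term is divisible by another's, tail-reduce, and make monic.
Reduced Gröbner basis: {x, yz + 2z² - 1}.

Buchberger on the second generating set:
h_1 = -xy - 2x - yz - 2z² + z + 1, LT = xy.
h_2 = 2xy + 2yz - z² - 2, LT = xy.

S(h_1,h_2): lcm = xy. S = 2x - z.
  reduce S modulo (h_1, h_2):
  remainder 2x - z ≠ 0; add k_3 = 2x - z to the basis.

S(h_1,k_3): lcm = xy. S = 2x - yz + 2z² - z - 1.
  reduce S modulo (h_1, h_2, k_3):
  remainder -yz + 2z² - 1 ≠ 0; add k_4 = -yz + 2z² - 1 to the basis.

The other S-polynomials (S(h_2,k_3), S(h_1,k_4), S(h_2,k_4), S(k_3,k_4)) all reduce to 0 modulo the current basis, so we have a Gröbner basis.
Inter-reduce: drop elements whose leading term is divisible by another's, tail-reduce, and make monic.
Reduced Gröbner basis: {x + 2z, yz - 2z² + 1}.

Since the reduced bases disagree, the two ideals are not the same.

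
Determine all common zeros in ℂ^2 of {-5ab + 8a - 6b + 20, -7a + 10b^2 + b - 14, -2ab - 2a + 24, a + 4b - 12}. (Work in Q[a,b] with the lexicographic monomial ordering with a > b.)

Compute a lex Gröbner basis by Buchberger's algorithm.
f_1 = -5ab + 8a - 6b + 20, LT = ab.
f_2 = -7a + 10b^2 + b - 14, LT = a.
f_3 = -2ab - 2a + 24, LT = ab.
f_4 = a + 4b - 12, LT = a.

S(f_1,f_2): lcm = ab. S = -8/5a + 10/7b^3 + 1/7b^2 - 4/5b - 4.
  leading term a: subtract (8/35)·f_2 from -8/5a + 10/7b^3 + 1/7b^2 - 4/5b - 4 → 10/7b^3 - 15/7b^2 - 36/35b - 4/5
  leading term b^3: no divisor's leading term divides it; move 10/7b^3 to the remainder.
  leading term b^2: no divisor's leading term divides it; move -15/7b^2 to the remainder.
  leading term b: no divisor's leading term divides it; move -36/35b to the remainder.
  leading term 1: no divisor's leading term divides it; move -4/5 to the remainder.
  remainder 10/7b^3 - 15/7b^2 - 36/35b - 4/5 ≠ 0; add h_5 = 10/7b^3 - 15/7b^2 - 36/35b - 4/5 to the basis.

S(f_1,f_3): lcm = ab. S = -13/5a + 6/5b + 8.
  leading term a: subtract (13/35)·f_2 from -13/5a + 6/5b + 8 → -26/7b^2 + 29/35b + 66/5
  leading term b^2: no divisor's leading term divides it; move -26/7b^2 to the remainder.
  leading term b: no divisor's leading term divides it; move 29/35b to the remainder.
  leading term 1: no divisor's leading term divides it; move 66/5 to the remainder.
  remainder -26/7b^2 + 29/35b + 66/5 ≠ 0; add h_6 = -26/7b^2 + 29/35b + 66/5 to the basis.

S(f_1,f_4): lcm = ab. S = -8/5a - 4b^2 + 66/5b - 4.
  leading term a: subtract (8/35)·f_2 from -8/5a - 4b^2 + 66/5b - 4 → -44/7b^2 + 454/35b - 4/5
  leading term b^2: subtract (22/13)·h_6 from -44/7b^2 + 454/35b - 4/5 → 752/65b - 1504/65
  leading term b: no divisor's leading term divides it; move 752/65b to the remainder.
  leading term 1: no divisor's leading term divides it; move -1504/65 to the remainder.
  remainder 752/65b - 1504/65 ≠ 0; add h_7 = 752/65b - 1504/65 to the basis.

S(f_2,f_3): lcm = ab. S = -a - 10/7b^3 - 1/7b^2 + 2b + 12.
  leading term a: subtract (1/7)·f_2 from -a - 10/7b^3 - 1/7b^2 + 2b + 12 → -10/7b^3 - 11/7b^2 + 13/7b + 14
  leading term b^3: subtract (-1)·h_5 from -10/7b^3 - 11/7b^2 + 13/7b + 14 → -26/7b^2 + 29/35b + 66/5
  leading term b^2: subtract (1)·h_6 from -26/7b^2 + 29/35b + 66/5 → 0
  remainder 0.

S(f_2,f_4): lcm = a. S = -10/7b^2 - 29/7b + 14.
  leading term b^2: subtract (5/13)·h_6 from -10/7b^2 - 29/7b + 14 → -58/13b + 116/13
  leading term b: subtract (-145/376)·h_7 from -58/13b + 116/13 → 0
  remainder 0.

S(f_3,f_4): lcm = ab. S = a - 4b^2 + 12b - 12.
  leading term a: subtract (-1/7)·f_2 from a - 4b^2 + 12b - 12 → -18/7b^2 + 85/7b - 14
  leading term b^2: subtract (9/13)·h_6 from -18/7b^2 + 85/7b - 14 → 752/65b - 1504/65
  leading term b: subtract (1)·h_7 from 752/65b - 1504/65 → 0
  remainder 0.

S(f_1,h_5): lcm = ab^3. S = -1/10ab^2 + 18/25ab + 14/25a + 6/5b^3 - 4b^2.
  leading term ab^2: subtract (1/50b)·f_1 from -1/10ab^2 + 18/25ab + 14/25a + 6/5b^3 - 4b^2 → 14/25ab + 14/25a + 6/5b^3 - 97/25b^2 - 2/5b
  leading term ab: subtract (-14/125)·f_1 from 14/25ab + 14/25a + 6/5b^3 - 97/25b^2 - 2/5b → 182/125a + 6/5b^3 - 97/25b^2 - 134/125b + 56/25
  leading term a: subtract (-26/125)·f_2 from 182/125a + 6/5b^3 - 97/25b^2 - 134/125b + 56/25 → 6/5b^3 - 9/5b^2 - 108/125b - 84/125
  leading term b^3: subtract (21/25)·h_5 from 6/5b^3 - 9/5b^2 - 108/125b - 84/125 → 0
  remainder 0.

S(f_2,h_5): leading monomials are coprime, so the S-polynomial reduces to 0 (Buchberger's first criterion).
S(f_3,h_5): lcm = ab^3. S = 5/2ab^2 + 18/25ab + 14/25a - 12b^2.
  leading term ab^2: subtract (-1/2b)·f_1 from 5/2ab^2 + 18/25ab + 14/25a - 12b^2 → 118/25ab + 14/25a - 15b^2 + 10b
  leading term ab: subtract (-118/125)·f_1 from 118/25ab + 14/25a - 15b^2 + 10b → 1014/125a - 15b^2 + 542/125b + 472/25
  leading term a: subtract (-1014/875)·f_2 from 1014/125a - 15b^2 + 542/125b + 472/25 → -597/175b^2 + 4808/875b + 332/125
  leading term b^2: subtract (597/650)·h_6 from -597/175b^2 + 4808/875b + 332/125 → 3077/650b - 3077/325
  leading term b: subtract (3077/7520)·h_7 from 3077/650b - 3077/325 → 0
  remainder 0.

S(f_4,h_5): leading monomials are coprime, so the S-polynomial reduces to 0 (Buchberger's first criterion).
S(f_1,h_6): lcm = ab^2. S = -179/130ab + 231/65a + 6/5b^2 - 4b.
  leading term ab: subtract (179/650)·f_1 from -179/130ab + 231/65a + 6/5b^2 - 4b → 439/325a + 6/5b^2 - 763/325b - 358/65
  leading term a: subtract (-439/2275)·f_2 from 439/325a + 6/5b^2 - 763/325b - 358/65 → 1424/455b^2 - 4902/2275b - 2668/325
  leading term b^2: subtract (-712/845)·h_6 from 1424/455b^2 - 4902/2275b - 2668/325 → -6154/4225b + 12308/4225
  leading term b: subtract (-3077/24440)·h_7 from -6154/4225b + 12308/4225 → 0
  remainder 0.

S(f_2,h_6): leading monomials are coprime, so the S-polynomial reduces to 0 (Buchberger's first criterion).
S(f_3,h_6): lcm = ab^2. S = 159/130ab + 231/65a - 12b.
  leading term ab: subtract (-159/650)·f_1 from 159/130ab + 231/65a - 12b → 1791/325a - 4377/325b + 318/65
  leading term a: subtract (-1791/2275)·f_2 from 1791/325a - 4377/325b + 318/65 → 3582/455b^2 - 28848/2275b - 1992/325
  leading term b^2: subtract (-1791/845)·h_6 from 3582/455b^2 - 28848/2275b - 1992/325 → -9231/845b + 18462/845
  leading term b: subtract (-9231/9776)·h_7 from -9231/845b + 18462/845 → 0
  remainder 0.

S(f_4,h_6): leading monomials are coprime, so the S-polynomial reduces to 0 (Buchberger's first criterion).
S(h_5,h_6): lcm = b^3. S = -83/65b^2 + 921/325b - 14/25.
  leading term b^2: subtract (581/1690)·h_6 from -83/65b^2 + 921/325b - 14/25 → 21539/8450b - 21539/4225
  leading term b: subtract (21539/97760)·h_7 from 21539/8450b - 21539/4225 → 0
  remainder 0.

S(f_1,h_7): lcm = ab. S = 2/5a + 6/5b - 4.
  leading term a: subtract (-2/35)·f_2 from 2/5a + 6/5b - 4 → 4/7b^2 + 44/35b - 24/5
  leading term b^2: subtract (-2/13)·h_6 from 4/7b^2 + 44/35b - 24/5 → 18/13b - 36/13
  leading term b: subtract (45/376)·h_7 from 18/13b - 36/13 → 0
  remainder 0.

S(f_2,h_7): leading monomials are coprime, so the S-polynomial reduces to 0 (Buchberger's first criterion).
S(f_3,h_7): lcm = ab. S = 3a - 12.
  leading term a: subtract (-3/7)·f_2 from 3a - 12 → 30/7b^2 + 3/7b - 18
  leading term b^2: subtract (-15/13)·h_6 from 30/7b^2 + 3/7b - 18 → 18/13b - 36/13
  leading term b: subtract (45/376)·h_7 from 18/13b - 36/13 → 0
  remainder 0.

S(f_4,h_7): leading monomials are coprime, so the S-polynomial reduces to 0 (Buchberger's first criterion).
S(h_5,h_7): lcm = b^3. S = 1/2b^2 - 18/25b - 14/25.
  leading term b^2: subtract (-7/52)·h_6 from 1/2b^2 - 18/25b - 14/25 → -791/1300b + 791/650
  leading term b: subtract (-791/15040)·h_7 from -791/1300b + 791/650 → 0
  remainder 0.

S(h_6,h_7): lcm = b^2. S = 231/130b - 231/65.
  leading term b: subtract (231/1504)·h_7 from 231/130b - 231/65 → 0
  remainder 0.

Every S-polynomial of the final basis reduces to 0, so we have a Gröbner basis.
Inter-reduce: drop elements whose leading term is divisible by another's, tail-reduce, and make monic.
Reduced Gröbner basis: {a - 4, b - 2}.

The lex basis is triangular: the last element involves only b. Solving b - 2 = 0 gives b ∈ {2}; substituting each value into the earlier elements determines the remaining variables.
  b = 2: the earlier basis element becomes a - 4 = 0, giving a = 4 — point (4, 2).
Substituting each solution back into the original system confirms all equations vanish.

{(4, 2)}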